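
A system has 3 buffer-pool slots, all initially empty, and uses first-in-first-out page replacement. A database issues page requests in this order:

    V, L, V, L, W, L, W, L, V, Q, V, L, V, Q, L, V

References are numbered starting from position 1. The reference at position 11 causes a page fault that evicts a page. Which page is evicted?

pos 1: V: miss, frames (V)
pos 2: L: miss, frames (V L)
pos 3: V: hit
pos 4: L: hit
pos 5: W: miss, frames (V L W)
pos 6: L: hit
pos 7: W: hit
pos 8: L: hit
pos 9: V: hit
pos 10: Q: miss, evict V, frames (L W Q)
pos 11: V: miss, evict L, frames (W Q V)
At position 11, page L is evicted.

L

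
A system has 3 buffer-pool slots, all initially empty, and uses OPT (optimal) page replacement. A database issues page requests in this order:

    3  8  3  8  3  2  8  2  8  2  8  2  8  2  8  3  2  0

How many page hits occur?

14

3 → fault, frames (3)
8 → fault, frames (3 8)
3 → hit
8 → hit
3 → hit
2 → fault, frames (3 8 2)
8 → hit
2 → hit
8 → hit
2 → hit
8 → hit
2 → hit
8 → hit
2 → hit
8 → hit
3 → hit
2 → hit
0 → fault, evict 2, frames (3 8 0)
Hits: 14.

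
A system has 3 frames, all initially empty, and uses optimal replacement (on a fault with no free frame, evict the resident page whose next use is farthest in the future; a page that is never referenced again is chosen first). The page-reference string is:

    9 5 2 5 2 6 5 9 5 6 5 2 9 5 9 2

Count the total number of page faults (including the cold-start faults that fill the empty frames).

5

9 -> miss, frames {9}
5 -> miss, frames {9,5}
2 -> miss, frames {9,5,2}
5 -> hit
2 -> hit
6 -> miss, evict 2, frames {9,5,6}
5 -> hit
9 -> hit
5 -> hit
6 -> hit
5 -> hit
2 -> miss, evict 6, frames {9,5,2}
9 -> hit
5 -> hit
9 -> hit
2 -> hit
Page faults: 5.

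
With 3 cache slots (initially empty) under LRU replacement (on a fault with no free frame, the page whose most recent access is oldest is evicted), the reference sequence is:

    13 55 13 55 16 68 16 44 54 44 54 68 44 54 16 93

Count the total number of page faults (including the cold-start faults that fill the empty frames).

9

13: miss, frames {13}
55: miss, frames {13,55}
13: hit
55: hit
16: miss, frames {13,55,16}
68: miss, evict 13, frames {55,16,68}
16: hit
44: miss, evict 55, frames {68,16,44}
54: miss, evict 68, frames {16,44,54}
44: hit
54: hit
68: miss, evict 16, frames {44,54,68}
44: hit
54: hit
16: miss, evict 68, frames {44,54,16}
93: miss, evict 44, frames {54,16,93}
Page faults: 9.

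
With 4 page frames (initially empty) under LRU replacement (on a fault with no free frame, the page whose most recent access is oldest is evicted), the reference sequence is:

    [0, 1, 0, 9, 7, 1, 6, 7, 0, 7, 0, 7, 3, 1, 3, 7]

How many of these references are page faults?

8

0 → fault, frames (0)
1 → fault, frames (0 1)
0 → hit
9 → fault, frames (1 0 9)
7 → fault, frames (1 0 9 7)
1 → hit
6 → fault, evict 0, frames (9 7 1 6)
7 → hit
0 → fault, evict 9, frames (1 6 7 0)
7 → hit
0 → hit
7 → hit
3 → fault, evict 1, frames (6 0 7 3)
1 → fault, evict 6, frames (0 7 3 1)
3 → hit
7 → hit
Page faults: 8.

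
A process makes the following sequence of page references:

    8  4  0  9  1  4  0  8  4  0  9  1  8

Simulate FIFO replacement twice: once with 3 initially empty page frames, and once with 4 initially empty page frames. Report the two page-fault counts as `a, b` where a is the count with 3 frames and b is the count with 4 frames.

10, 11

3 frames: F F F F F F F F . . F F . → 10 faults.
4 frames: F F F F F . . F F F F F F → 11 faults.
11 > 10: adding a frame increased faults — Belady's anomaly.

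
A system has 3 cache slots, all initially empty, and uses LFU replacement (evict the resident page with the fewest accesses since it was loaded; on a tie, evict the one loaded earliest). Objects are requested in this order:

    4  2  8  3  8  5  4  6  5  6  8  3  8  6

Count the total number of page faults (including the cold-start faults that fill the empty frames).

9

4 → miss, frames [4]
2 → miss, frames [4, 2]
8 → miss, frames [4, 2, 8]
3 → miss, evict 4, frames [2, 8, 3]
8 → hit
5 → miss, evict 2, frames [8, 3, 5]
4 → miss, evict 3, frames [8, 5, 4]
6 → miss, evict 5, frames [8, 4, 6]
5 → miss, evict 4, frames [8, 6, 5]
6 → hit
8 → hit
3 → miss, evict 5, frames [8, 6, 3]
8 → hit
6 → hit
Page faults: 9.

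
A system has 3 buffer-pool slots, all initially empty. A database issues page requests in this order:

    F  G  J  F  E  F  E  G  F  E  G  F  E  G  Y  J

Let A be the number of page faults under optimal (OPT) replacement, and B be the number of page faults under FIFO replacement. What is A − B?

Under OPT: F F F . F . . . . . . . . . F F → 6 faults.
Under FIFO: F F F . F F . F . . . . . . F F → 8 faults.
A − B = 6 − 8 = -2.

-2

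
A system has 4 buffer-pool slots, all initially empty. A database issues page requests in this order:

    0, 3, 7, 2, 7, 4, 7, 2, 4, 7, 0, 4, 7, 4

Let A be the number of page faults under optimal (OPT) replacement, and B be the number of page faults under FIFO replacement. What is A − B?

Under OPT: F F F F . F . . . . . . . . → 5 faults.
Under FIFO: F F F F . F . . . . F . . . → 6 faults.
A − B = 5 − 6 = -1.

-1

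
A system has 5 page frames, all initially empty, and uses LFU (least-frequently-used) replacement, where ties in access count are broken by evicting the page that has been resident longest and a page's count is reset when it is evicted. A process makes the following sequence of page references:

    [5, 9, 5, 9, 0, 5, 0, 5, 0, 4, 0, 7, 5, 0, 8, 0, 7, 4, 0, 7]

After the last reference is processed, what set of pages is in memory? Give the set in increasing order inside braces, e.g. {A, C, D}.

5 → fault, frames (5)
9 → fault, frames (5 9)
5 → hit
9 → hit
0 → fault, frames (5 9 0)
5 → hit
0 → hit
5 → hit
0 → hit
4 → fault, frames (5 9 0 4)
0 → hit
7 → fault, frames (5 9 0 4 7)
5 → hit
0 → hit
8 → fault, evict 4, frames (5 9 0 7 8)
0 → hit
7 → hit
4 → fault, evict 8, frames (5 9 0 7 4)
0 → hit
7 → hit

{0, 4, 5, 7, 9}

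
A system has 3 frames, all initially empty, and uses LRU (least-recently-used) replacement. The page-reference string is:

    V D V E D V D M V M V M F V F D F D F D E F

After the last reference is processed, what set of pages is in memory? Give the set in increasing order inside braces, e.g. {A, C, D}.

{D, E, F}

V: miss, frames [V]
D: miss, frames [V, D]
V: hit
E: miss, frames [D, V, E]
D: hit
V: hit
D: hit
M: miss, evict E, frames [V, D, M]
V: hit
M: hit
V: hit
M: hit
F: miss, evict D, frames [V, M, F]
V: hit
F: hit
D: miss, evict M, frames [V, F, D]
F: hit
D: hit
F: hit
D: hit
E: miss, evict V, frames [F, D, E]
F: hit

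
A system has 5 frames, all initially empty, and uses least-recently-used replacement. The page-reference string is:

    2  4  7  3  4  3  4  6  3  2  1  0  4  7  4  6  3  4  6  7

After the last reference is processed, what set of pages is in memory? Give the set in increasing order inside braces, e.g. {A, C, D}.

{0, 3, 4, 6, 7}

2 -> fault, frames [2]
4 -> fault, frames [2, 4]
7 -> fault, frames [2, 4, 7]
3 -> fault, frames [2, 4, 7, 3]
4 -> hit
3 -> hit
4 -> hit
6 -> fault, frames [2, 7, 3, 4, 6]
3 -> hit
2 -> hit
1 -> fault, evict 7, frames [4, 6, 3, 2, 1]
0 -> fault, evict 4, frames [6, 3, 2, 1, 0]
4 -> fault, evict 6, frames [3, 2, 1, 0, 4]
7 -> fault, evict 3, frames [2, 1, 0, 4, 7]
4 -> hit
6 -> fault, evict 2, frames [1, 0, 7, 4, 6]
3 -> fault, evict 1, frames [0, 7, 4, 6, 3]
4 -> hit
6 -> hit
7 -> hit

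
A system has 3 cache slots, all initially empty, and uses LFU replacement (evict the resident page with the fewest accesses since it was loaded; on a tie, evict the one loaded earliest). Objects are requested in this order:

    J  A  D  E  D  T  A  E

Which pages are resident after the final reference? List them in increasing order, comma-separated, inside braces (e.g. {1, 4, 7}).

{A, D, E}

J: fault, frames {J}
A: fault, frames {J,A}
D: fault, frames {J,A,D}
E: fault, evict J, frames {A,D,E}
D: hit
T: fault, evict A, frames {D,E,T}
A: fault, evict E, frames {D,T,A}
E: fault, evict T, frames {D,A,E}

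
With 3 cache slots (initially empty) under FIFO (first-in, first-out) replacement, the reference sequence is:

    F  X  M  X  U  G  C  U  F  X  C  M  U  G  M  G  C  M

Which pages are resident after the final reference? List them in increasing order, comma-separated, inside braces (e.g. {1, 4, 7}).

{C, G, M}

F: fault, frames (F)
X: fault, frames (F X)
M: fault, frames (F X M)
X: hit
U: fault, evict F, frames (X M U)
G: fault, evict X, frames (M U G)
C: fault, evict M, frames (U G C)
U: hit
F: fault, evict U, frames (G C F)
X: fault, evict G, frames (C F X)
C: hit
M: fault, evict C, frames (F X M)
U: fault, evict F, frames (X M U)
G: fault, evict X, frames (M U G)
M: hit
G: hit
C: fault, evict M, frames (U G C)
M: fault, evict U, frames (G C M)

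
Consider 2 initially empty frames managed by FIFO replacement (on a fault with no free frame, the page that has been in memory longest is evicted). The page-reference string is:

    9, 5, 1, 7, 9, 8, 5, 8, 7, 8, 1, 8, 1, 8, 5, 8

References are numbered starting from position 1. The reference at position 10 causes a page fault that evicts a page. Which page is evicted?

5

pos 1: 9: miss, frames [9]
pos 2: 5: miss, frames [9, 5]
pos 3: 1: miss, evict 9, frames [5, 1]
pos 4: 7: miss, evict 5, frames [1, 7]
pos 5: 9: miss, evict 1, frames [7, 9]
pos 6: 8: miss, evict 7, frames [9, 8]
pos 7: 5: miss, evict 9, frames [8, 5]
pos 8: 8: hit
pos 9: 7: miss, evict 8, frames [5, 7]
pos 10: 8: miss, evict 5, frames [7, 8]
At position 10, page 5 is evicted.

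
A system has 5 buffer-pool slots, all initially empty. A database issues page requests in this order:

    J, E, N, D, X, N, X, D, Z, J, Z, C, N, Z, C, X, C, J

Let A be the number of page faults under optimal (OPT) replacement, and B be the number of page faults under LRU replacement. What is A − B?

-3

Under OPT: F F F F F . . . F . . F . . . . . . → 7 faults.
Under LRU: F F F F F . . . F F . F F . . F . . → 10 faults.
A − B = 7 − 10 = -3.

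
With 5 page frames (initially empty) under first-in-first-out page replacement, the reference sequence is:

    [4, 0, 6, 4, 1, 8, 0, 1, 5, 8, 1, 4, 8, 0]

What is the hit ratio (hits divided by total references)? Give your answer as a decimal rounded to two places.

0.43

4 → fault, frames {4}
0 → fault, frames {4,0}
6 → fault, frames {4,0,6}
4 → hit
1 → fault, frames {4,0,6,1}
8 → fault, frames {4,0,6,1,8}
0 → hit
1 → hit
5 → fault, evict 4, frames {0,6,1,8,5}
8 → hit
1 → hit
4 → fault, evict 0, frames {6,1,8,5,4}
8 → hit
0 → fault, evict 6, frames {1,8,5,4,0}
Hits: 6 of 14 references → 6/14 = 0.4286.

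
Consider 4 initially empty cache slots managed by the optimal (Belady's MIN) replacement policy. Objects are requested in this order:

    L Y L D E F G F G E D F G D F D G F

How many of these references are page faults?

6

L → fault, frames (L)
Y → fault, frames (L Y)
L → hit
D → fault, frames (L Y D)
E → fault, frames (L Y D E)
F → fault, evict Y, frames (L D E F)
G → fault, evict L, frames (D E F G)
F → hit
G → hit
E → hit
D → hit
F → hit
G → hit
D → hit
F → hit
D → hit
G → hit
F → hit
Page faults: 6.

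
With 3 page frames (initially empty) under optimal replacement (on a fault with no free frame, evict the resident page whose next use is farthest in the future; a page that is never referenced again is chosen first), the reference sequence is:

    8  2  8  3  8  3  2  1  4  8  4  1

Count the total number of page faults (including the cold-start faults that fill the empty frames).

8 -> miss, frames [8]
2 -> miss, frames [8, 2]
8 -> hit
3 -> miss, frames [8, 2, 3]
8 -> hit
3 -> hit
2 -> hit
1 -> miss, evict 3, frames [8, 2, 1]
4 -> miss, evict 2, frames [8, 1, 4]
8 -> hit
4 -> hit
1 -> hit
Page faults: 5.

5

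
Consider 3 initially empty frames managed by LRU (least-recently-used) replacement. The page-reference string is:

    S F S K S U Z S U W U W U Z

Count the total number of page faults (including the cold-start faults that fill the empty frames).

S → fault, frames (S)
F → fault, frames (S F)
S → hit
K → fault, frames (F S K)
S → hit
U → fault, evict F, frames (K S U)
Z → fault, evict K, frames (S U Z)
S → hit
U → hit
W → fault, evict Z, frames (S U W)
U → hit
W → hit
U → hit
Z → fault, evict S, frames (W U Z)
Page faults: 7.

7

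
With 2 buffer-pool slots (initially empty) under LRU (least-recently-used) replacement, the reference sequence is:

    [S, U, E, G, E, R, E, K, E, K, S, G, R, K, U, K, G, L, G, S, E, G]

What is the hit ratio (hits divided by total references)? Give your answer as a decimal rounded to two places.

0.27

S -> fault, frames {S}
U -> fault, frames {S,U}
E -> fault, evict S, frames {U,E}
G -> fault, evict U, frames {E,G}
E -> hit
R -> fault, evict G, frames {E,R}
E -> hit
K -> fault, evict R, frames {E,K}
E -> hit
K -> hit
S -> fault, evict E, frames {K,S}
G -> fault, evict K, frames {S,G}
R -> fault, evict S, frames {G,R}
K -> fault, evict G, frames {R,K}
U -> fault, evict R, frames {K,U}
K -> hit
G -> fault, evict U, frames {K,G}
L -> fault, evict K, frames {G,L}
G -> hit
S -> fault, evict L, frames {G,S}
E -> fault, evict G, frames {S,E}
G -> fault, evict S, frames {E,G}
Hits: 6 of 22 references → 6/22 = 0.2727.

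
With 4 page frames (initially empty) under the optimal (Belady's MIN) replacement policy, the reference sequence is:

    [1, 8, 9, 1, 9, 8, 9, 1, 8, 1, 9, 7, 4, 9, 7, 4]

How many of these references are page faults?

1 → fault, frames [1]
8 → fault, frames [1, 8]
9 → fault, frames [1, 8, 9]
1 → hit
9 → hit
8 → hit
9 → hit
1 → hit
8 → hit
1 → hit
9 → hit
7 → fault, frames [1, 8, 9, 7]
4 → fault, evict 8, frames [1, 9, 7, 4]
9 → hit
7 → hit
4 → hit
Page faults: 5.

5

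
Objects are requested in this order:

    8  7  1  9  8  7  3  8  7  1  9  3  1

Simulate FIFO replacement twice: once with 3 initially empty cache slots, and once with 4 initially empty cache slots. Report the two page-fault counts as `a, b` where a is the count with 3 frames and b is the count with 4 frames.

3 frames: F F F F F F F . . F F . . → 9 faults.
4 frames: F F F F . . F F F F F F . → 10 faults.
10 > 9: adding a frame increased faults — Belady's anomaly.

9, 10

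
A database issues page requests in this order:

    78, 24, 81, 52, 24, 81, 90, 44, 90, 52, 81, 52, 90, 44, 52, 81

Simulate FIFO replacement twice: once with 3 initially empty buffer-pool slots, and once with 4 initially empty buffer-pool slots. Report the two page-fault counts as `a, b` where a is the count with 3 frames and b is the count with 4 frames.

3 frames: F F F F . . F F . . F F F F . F → 11 faults.
4 frames: F F F F . . F F . . . . . . . . → 6 faults.
6 < 11: adding a frame reduced faults, as is typical.

11, 6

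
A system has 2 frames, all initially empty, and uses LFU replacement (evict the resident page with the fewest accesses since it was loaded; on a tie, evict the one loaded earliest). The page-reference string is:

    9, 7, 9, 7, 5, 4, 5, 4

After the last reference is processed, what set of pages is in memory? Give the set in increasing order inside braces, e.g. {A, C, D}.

9 -> fault, frames [9]
7 -> fault, frames [9, 7]
9 -> hit
7 -> hit
5 -> fault, evict 9, frames [7, 5]
4 -> fault, evict 5, frames [7, 4]
5 -> fault, evict 4, frames [7, 5]
4 -> fault, evict 5, frames [7, 4]

{4, 7}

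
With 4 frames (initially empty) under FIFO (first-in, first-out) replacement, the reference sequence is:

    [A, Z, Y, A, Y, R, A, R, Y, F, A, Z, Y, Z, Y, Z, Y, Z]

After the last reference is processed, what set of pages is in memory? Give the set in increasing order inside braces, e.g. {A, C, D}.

{A, F, Y, Z}

A: miss, frames [A]
Z: miss, frames [A, Z]
Y: miss, frames [A, Z, Y]
A: hit
Y: hit
R: miss, frames [A, Z, Y, R]
A: hit
R: hit
Y: hit
F: miss, evict A, frames [Z, Y, R, F]
A: miss, evict Z, frames [Y, R, F, A]
Z: miss, evict Y, frames [R, F, A, Z]
Y: miss, evict R, frames [F, A, Z, Y]
Z: hit
Y: hit
Z: hit
Y: hit
Z: hit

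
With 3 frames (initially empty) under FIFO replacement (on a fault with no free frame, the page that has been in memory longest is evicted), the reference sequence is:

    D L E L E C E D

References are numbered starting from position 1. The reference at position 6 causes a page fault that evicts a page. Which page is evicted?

D

pos 1: D → miss, frames (D)
pos 2: L → miss, frames (D L)
pos 3: E → miss, frames (D L E)
pos 4: L → hit
pos 5: E → hit
pos 6: C → miss, evict D, frames (L E C)
At position 6, page D is evicted.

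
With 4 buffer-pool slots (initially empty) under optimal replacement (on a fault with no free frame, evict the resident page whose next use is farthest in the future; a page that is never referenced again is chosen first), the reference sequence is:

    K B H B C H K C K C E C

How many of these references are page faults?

5

K -> miss, frames [K]
B -> miss, frames [K, B]
H -> miss, frames [K, B, H]
B -> hit
C -> miss, frames [K, B, H, C]
H -> hit
K -> hit
C -> hit
K -> hit
C -> hit
E -> miss, evict H, frames [K, B, C, E]
C -> hit
Page faults: 5.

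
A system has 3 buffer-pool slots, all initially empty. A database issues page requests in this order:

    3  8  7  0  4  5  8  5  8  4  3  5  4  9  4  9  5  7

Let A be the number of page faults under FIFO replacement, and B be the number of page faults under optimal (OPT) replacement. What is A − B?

3

Under FIFO: F F F F F F F . . . F . F F . . F F → 12 faults.
Under OPT: F F F F F F . . . . F . . F . . . F → 9 faults.
A − B = 12 − 9 = 3.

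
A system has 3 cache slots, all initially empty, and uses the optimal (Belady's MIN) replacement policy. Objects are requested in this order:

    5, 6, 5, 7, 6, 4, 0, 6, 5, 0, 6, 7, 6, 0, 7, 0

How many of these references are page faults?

6

5 -> fault, frames [5]
6 -> fault, frames [5, 6]
5 -> hit
7 -> fault, frames [5, 6, 7]
6 -> hit
4 -> fault, evict 7, frames [5, 6, 4]
0 -> fault, evict 4, frames [5, 6, 0]
6 -> hit
5 -> hit
0 -> hit
6 -> hit
7 -> fault, evict 5, frames [6, 0, 7]
6 -> hit
0 -> hit
7 -> hit
0 -> hit
Page faults: 6.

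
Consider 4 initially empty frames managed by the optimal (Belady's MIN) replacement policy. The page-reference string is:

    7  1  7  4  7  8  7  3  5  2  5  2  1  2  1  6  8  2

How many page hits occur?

10

7: fault, frames [7]
1: fault, frames [7, 1]
7: hit
4: fault, frames [7, 1, 4]
7: hit
8: fault, frames [7, 1, 4, 8]
7: hit
3: fault, evict 4, frames [7, 1, 8, 3]
5: fault, evict 3, frames [7, 1, 8, 5]
2: fault, evict 7, frames [1, 8, 5, 2]
5: hit
2: hit
1: hit
2: hit
1: hit
6: fault, evict 5, frames [1, 8, 2, 6]
8: hit
2: hit
Hits: 10.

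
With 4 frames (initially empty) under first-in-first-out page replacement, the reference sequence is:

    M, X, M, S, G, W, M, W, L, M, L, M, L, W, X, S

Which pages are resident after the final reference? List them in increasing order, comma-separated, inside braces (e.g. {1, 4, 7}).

{L, M, S, X}

M: fault, frames [M]
X: fault, frames [M, X]
M: hit
S: fault, frames [M, X, S]
G: fault, frames [M, X, S, G]
W: fault, evict M, frames [X, S, G, W]
M: fault, evict X, frames [S, G, W, M]
W: hit
L: fault, evict S, frames [G, W, M, L]
M: hit
L: hit
M: hit
L: hit
W: hit
X: fault, evict G, frames [W, M, L, X]
S: fault, evict W, frames [M, L, X, S]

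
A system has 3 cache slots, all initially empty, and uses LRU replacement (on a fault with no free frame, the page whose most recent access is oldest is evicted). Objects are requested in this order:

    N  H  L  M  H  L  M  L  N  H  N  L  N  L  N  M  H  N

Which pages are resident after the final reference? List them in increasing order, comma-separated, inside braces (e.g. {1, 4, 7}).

N → fault, frames {N}
H → fault, frames {N,H}
L → fault, frames {N,H,L}
M → fault, evict N, frames {H,L,M}
H → hit
L → hit
M → hit
L → hit
N → fault, evict H, frames {M,L,N}
H → fault, evict M, frames {L,N,H}
N → hit
L → hit
N → hit
L → hit
N → hit
M → fault, evict H, frames {L,N,M}
H → fault, evict L, frames {N,M,H}
N → hit

{H, M, N}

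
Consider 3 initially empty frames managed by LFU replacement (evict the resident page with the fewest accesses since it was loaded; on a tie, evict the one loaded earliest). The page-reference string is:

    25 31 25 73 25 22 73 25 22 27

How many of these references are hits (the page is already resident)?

5

25 → miss, frames (25)
31 → miss, frames (25 31)
25 → hit
73 → miss, frames (25 31 73)
25 → hit
22 → miss, evict 31, frames (25 73 22)
73 → hit
25 → hit
22 → hit
27 → miss, evict 73, frames (25 22 27)
Hits: 5.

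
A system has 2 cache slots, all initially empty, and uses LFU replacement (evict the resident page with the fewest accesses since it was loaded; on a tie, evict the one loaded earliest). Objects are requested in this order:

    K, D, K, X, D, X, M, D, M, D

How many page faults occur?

K → miss, frames {K}
D → miss, frames {K,D}
K → hit
X → miss, evict D, frames {K,X}
D → miss, evict X, frames {K,D}
X → miss, evict D, frames {K,X}
M → miss, evict X, frames {K,M}
D → miss, evict M, frames {K,D}
M → miss, evict D, frames {K,M}
D → miss, evict M, frames {K,D}
Page faults: 9.

9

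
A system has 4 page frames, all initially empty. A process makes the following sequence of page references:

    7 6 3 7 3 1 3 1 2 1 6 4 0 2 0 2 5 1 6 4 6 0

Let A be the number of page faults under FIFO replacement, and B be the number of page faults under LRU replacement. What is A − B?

Under FIFO: F F F . . F . . F . . F F . . . F F F F . F → 12 faults.
Under LRU: F F F . . F . . F . F F F F . . F F F F . F → 14 faults.
A − B = 12 − 14 = -2.

-2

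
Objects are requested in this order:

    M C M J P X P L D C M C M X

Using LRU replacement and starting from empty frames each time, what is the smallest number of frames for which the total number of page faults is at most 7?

7

f=1: 14 faults
f=2: 10 faults
f=3: 10 faults
f=4: 10 faults
f=5: 10 faults
f=6: 9 faults
f=7: 7 faults
Smallest f with faults ≤ 7 is 7.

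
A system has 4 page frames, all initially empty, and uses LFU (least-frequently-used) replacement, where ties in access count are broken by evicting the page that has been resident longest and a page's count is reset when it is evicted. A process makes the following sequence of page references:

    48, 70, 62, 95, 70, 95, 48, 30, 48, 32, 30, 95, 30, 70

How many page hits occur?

48: fault, frames {48}
70: fault, frames {48,70}
62: fault, frames {48,70,62}
95: fault, frames {48,70,62,95}
70: hit
95: hit
48: hit
30: fault, evict 62, frames {48,70,95,30}
48: hit
32: fault, evict 30, frames {48,70,95,32}
30: fault, evict 32, frames {48,70,95,30}
95: hit
30: hit
70: hit
Hits: 7.

7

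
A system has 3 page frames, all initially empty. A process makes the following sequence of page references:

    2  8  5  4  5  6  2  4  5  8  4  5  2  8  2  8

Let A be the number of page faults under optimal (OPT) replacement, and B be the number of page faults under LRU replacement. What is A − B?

Under OPT: F F F F . F . . F F . . F . . . → 8 faults.
Under LRU: F F F F . F F F F F . . F F . . → 11 faults.
A − B = 8 − 11 = -3.

-3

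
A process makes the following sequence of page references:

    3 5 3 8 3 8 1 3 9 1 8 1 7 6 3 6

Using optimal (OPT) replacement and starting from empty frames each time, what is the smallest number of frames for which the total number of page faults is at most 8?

3

f=1: 16 faults
f=2: 9 faults
f=3: 8 faults
f=4: 7 faults
f=5: 7 faults
f=6: 7 faults
f=7: 7 faults
Smallest f with faults ≤ 8 is 3.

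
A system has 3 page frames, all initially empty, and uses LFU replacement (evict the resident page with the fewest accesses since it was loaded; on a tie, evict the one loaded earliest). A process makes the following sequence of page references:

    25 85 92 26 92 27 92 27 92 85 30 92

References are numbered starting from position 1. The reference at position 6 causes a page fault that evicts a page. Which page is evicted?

pos 1: 25 → miss, frames {25}
pos 2: 85 → miss, frames {25,85}
pos 3: 92 → miss, frames {25,85,92}
pos 4: 26 → miss, evict 25, frames {85,92,26}
pos 5: 92 → hit
pos 6: 27 → miss, evict 85, frames {92,26,27}
At position 6, page 85 is evicted.

85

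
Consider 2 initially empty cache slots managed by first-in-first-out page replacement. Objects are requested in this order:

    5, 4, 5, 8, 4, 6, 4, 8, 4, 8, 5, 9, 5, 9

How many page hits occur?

5: fault, frames (5)
4: fault, frames (5 4)
5: hit
8: fault, evict 5, frames (4 8)
4: hit
6: fault, evict 4, frames (8 6)
4: fault, evict 8, frames (6 4)
8: fault, evict 6, frames (4 8)
4: hit
8: hit
5: fault, evict 4, frames (8 5)
9: fault, evict 8, frames (5 9)
5: hit
9: hit
Hits: 6.

6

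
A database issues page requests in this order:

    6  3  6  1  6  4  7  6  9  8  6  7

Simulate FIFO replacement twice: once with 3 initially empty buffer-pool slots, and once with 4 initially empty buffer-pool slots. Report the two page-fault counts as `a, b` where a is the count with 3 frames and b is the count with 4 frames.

9, 8

3 frames: F F . F . F F F F F . F → 9 faults.
4 frames: F F . F . F F F F F . . → 8 faults.
8 < 9: adding a frame reduced faults, as is typical.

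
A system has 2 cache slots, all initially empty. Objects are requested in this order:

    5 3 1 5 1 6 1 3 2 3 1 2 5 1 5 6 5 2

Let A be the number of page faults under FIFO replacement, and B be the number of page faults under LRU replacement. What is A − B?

-1

Under FIFO: F F F F . F F F F . F . F . . F . F → 12 faults.
Under LRU: F F F F . F . F F . F F F F . F . F → 13 faults.
A − B = 12 − 13 = -1.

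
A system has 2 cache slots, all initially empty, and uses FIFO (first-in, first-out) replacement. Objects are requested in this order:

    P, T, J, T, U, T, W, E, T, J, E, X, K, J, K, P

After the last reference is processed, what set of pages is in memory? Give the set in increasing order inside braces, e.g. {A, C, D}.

P → fault, frames (P)
T → fault, frames (P T)
J → fault, evict P, frames (T J)
T → hit
U → fault, evict T, frames (J U)
T → fault, evict J, frames (U T)
W → fault, evict U, frames (T W)
E → fault, evict T, frames (W E)
T → fault, evict W, frames (E T)
J → fault, evict E, frames (T J)
E → fault, evict T, frames (J E)
X → fault, evict J, frames (E X)
K → fault, evict E, frames (X K)
J → fault, evict X, frames (K J)
K → hit
P → fault, evict K, frames (J P)

{J, P}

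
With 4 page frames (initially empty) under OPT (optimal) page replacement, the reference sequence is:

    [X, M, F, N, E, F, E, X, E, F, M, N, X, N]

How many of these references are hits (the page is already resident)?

8

X -> fault, frames (X)
M -> fault, frames (X M)
F -> fault, frames (X M F)
N -> fault, frames (X M F N)
E -> fault, evict N, frames (X M F E)
F -> hit
E -> hit
X -> hit
E -> hit
F -> hit
M -> hit
N -> fault, evict E, frames (X M F N)
X -> hit
N -> hit
Hits: 8.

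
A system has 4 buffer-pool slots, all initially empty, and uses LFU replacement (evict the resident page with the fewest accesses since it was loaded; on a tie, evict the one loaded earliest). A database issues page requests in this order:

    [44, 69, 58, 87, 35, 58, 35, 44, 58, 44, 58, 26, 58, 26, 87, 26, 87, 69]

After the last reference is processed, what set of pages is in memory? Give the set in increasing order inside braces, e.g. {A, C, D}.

44: fault, frames (44)
69: fault, frames (44 69)
58: fault, frames (44 69 58)
87: fault, frames (44 69 58 87)
35: fault, evict 44, frames (69 58 87 35)
58: hit
35: hit
44: fault, evict 69, frames (58 87 35 44)
58: hit
44: hit
58: hit
26: fault, evict 87, frames (58 35 44 26)
58: hit
26: hit
87: fault, evict 35, frames (58 44 26 87)
26: hit
87: hit
69: fault, evict 44, frames (58 26 87 69)

{26, 58, 69, 87}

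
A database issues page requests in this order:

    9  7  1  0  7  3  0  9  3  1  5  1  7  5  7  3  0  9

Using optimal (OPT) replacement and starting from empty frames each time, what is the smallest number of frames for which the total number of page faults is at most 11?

3

f=1: 18 faults
f=2: 12 faults
f=3: 10 faults
f=4: 8 faults
f=5: 7 faults
f=6: 6 faults
Smallest f with faults ≤ 11 is 3.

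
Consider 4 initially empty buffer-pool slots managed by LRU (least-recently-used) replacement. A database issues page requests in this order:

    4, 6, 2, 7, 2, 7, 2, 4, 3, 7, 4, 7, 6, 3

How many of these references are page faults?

4 -> miss, frames (4)
6 -> miss, frames (4 6)
2 -> miss, frames (4 6 2)
7 -> miss, frames (4 6 2 7)
2 -> hit
7 -> hit
2 -> hit
4 -> hit
3 -> miss, evict 6, frames (7 2 4 3)
7 -> hit
4 -> hit
7 -> hit
6 -> miss, evict 2, frames (3 4 7 6)
3 -> hit
Page faults: 6.

6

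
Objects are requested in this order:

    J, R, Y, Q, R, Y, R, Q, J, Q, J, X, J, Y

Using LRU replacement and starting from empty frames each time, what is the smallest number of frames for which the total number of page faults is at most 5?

f=1: 14 faults
f=2: 10 faults
f=3: 7 faults
f=4: 6 faults
f=5: 5 faults
Smallest f with faults ≤ 5 is 5.

5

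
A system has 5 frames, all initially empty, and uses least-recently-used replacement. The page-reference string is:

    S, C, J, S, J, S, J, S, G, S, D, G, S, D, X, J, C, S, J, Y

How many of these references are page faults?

8

S → fault, frames {S}
C → fault, frames {S,C}
J → fault, frames {S,C,J}
S → hit
J → hit
S → hit
J → hit
S → hit
G → fault, frames {C,J,S,G}
S → hit
D → fault, frames {C,J,G,S,D}
G → hit
S → hit
D → hit
X → fault, evict C, frames {J,G,S,D,X}
J → hit
C → fault, evict G, frames {S,D,X,J,C}
S → hit
J → hit
Y → fault, evict D, frames {X,C,S,J,Y}
Page faults: 8.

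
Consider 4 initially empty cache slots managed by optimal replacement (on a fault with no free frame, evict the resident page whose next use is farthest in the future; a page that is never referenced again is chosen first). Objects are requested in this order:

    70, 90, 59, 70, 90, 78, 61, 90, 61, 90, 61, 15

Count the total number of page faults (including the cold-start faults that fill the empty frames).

70 -> miss, frames {70}
90 -> miss, frames {70,90}
59 -> miss, frames {70,90,59}
70 -> hit
90 -> hit
78 -> miss, frames {70,90,59,78}
61 -> miss, evict 78, frames {70,90,59,61}
90 -> hit
61 -> hit
90 -> hit
61 -> hit
15 -> miss, evict 61, frames {70,90,59,15}
Page faults: 6.

6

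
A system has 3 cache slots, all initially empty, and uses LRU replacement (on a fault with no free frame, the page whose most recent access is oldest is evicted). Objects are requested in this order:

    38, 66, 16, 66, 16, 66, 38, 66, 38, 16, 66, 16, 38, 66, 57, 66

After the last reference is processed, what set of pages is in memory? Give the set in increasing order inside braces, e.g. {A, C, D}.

38 → fault, frames [38]
66 → fault, frames [38, 66]
16 → fault, frames [38, 66, 16]
66 → hit
16 → hit
66 → hit
38 → hit
66 → hit
38 → hit
16 → hit
66 → hit
16 → hit
38 → hit
66 → hit
57 → fault, evict 16, frames [38, 66, 57]
66 → hit

{38, 57, 66}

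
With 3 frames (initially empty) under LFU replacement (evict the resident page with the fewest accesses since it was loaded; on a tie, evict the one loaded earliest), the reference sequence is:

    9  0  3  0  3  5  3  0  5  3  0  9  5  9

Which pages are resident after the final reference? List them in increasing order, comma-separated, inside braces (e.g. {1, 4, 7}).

9 → miss, frames [9]
0 → miss, frames [9, 0]
3 → miss, frames [9, 0, 3]
0 → hit
3 → hit
5 → miss, evict 9, frames [0, 3, 5]
3 → hit
0 → hit
5 → hit
3 → hit
0 → hit
9 → miss, evict 5, frames [0, 3, 9]
5 → miss, evict 9, frames [0, 3, 5]
9 → miss, evict 5, frames [0, 3, 9]

{0, 3, 9}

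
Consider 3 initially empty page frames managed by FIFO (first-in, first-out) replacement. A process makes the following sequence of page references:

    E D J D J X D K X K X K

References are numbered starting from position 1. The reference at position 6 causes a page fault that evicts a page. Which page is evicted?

E

pos 1: E → miss, frames {E}
pos 2: D → miss, frames {E,D}
pos 3: J → miss, frames {E,D,J}
pos 4: D → hit
pos 5: J → hit
pos 6: X → miss, evict E, frames {D,J,X}
At position 6, page E is evicted.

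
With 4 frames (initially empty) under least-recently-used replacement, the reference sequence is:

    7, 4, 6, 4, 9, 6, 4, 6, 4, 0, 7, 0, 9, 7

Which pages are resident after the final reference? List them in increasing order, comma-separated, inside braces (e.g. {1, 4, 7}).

7 → fault, frames [7]
4 → fault, frames [7, 4]
6 → fault, frames [7, 4, 6]
4 → hit
9 → fault, frames [7, 6, 4, 9]
6 → hit
4 → hit
6 → hit
4 → hit
0 → fault, evict 7, frames [9, 6, 4, 0]
7 → fault, evict 9, frames [6, 4, 0, 7]
0 → hit
9 → fault, evict 6, frames [4, 7, 0, 9]
7 → hit

{0, 4, 7, 9}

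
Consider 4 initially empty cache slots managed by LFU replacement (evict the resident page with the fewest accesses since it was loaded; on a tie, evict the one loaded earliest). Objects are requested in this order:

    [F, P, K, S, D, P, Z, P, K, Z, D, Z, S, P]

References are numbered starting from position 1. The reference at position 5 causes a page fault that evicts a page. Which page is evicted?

F

pos 1: F: fault, frames (F)
pos 2: P: fault, frames (F P)
pos 3: K: fault, frames (F P K)
pos 4: S: fault, frames (F P K S)
pos 5: D: fault, evict F, frames (P K S D)
At position 5, page F is evicted.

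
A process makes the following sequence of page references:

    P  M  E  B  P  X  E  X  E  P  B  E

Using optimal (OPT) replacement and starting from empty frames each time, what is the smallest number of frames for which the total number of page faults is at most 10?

f=1: 12 faults
f=2: 8 faults
f=3: 6 faults
f=4: 5 faults
f=5: 5 faults
Smallest f with faults ≤ 10 is 2.

2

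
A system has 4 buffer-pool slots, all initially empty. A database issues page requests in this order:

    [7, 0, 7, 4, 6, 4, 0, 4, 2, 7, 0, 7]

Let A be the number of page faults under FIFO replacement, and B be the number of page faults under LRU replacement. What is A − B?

Under FIFO: F F . F F . . . F F F . → 7 faults.
Under LRU: F F . F F . . . F F . . → 6 faults.
A − B = 7 − 6 = 1.

1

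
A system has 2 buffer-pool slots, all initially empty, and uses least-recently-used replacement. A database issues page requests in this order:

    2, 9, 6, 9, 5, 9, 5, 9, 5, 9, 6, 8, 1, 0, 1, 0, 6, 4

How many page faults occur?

2 → miss, frames [2]
9 → miss, frames [2, 9]
6 → miss, evict 2, frames [9, 6]
9 → hit
5 → miss, evict 6, frames [9, 5]
9 → hit
5 → hit
9 → hit
5 → hit
9 → hit
6 → miss, evict 5, frames [9, 6]
8 → miss, evict 9, frames [6, 8]
1 → miss, evict 6, frames [8, 1]
0 → miss, evict 8, frames [1, 0]
1 → hit
0 → hit
6 → miss, evict 1, frames [0, 6]
4 → miss, evict 0, frames [6, 4]
Page faults: 10.

10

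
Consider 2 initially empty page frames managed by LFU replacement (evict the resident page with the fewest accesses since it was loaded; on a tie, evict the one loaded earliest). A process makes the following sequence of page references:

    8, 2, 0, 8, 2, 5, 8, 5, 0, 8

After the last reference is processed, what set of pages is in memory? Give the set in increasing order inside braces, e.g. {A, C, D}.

8: miss, frames [8]
2: miss, frames [8, 2]
0: miss, evict 8, frames [2, 0]
8: miss, evict 2, frames [0, 8]
2: miss, evict 0, frames [8, 2]
5: miss, evict 8, frames [2, 5]
8: miss, evict 2, frames [5, 8]
5: hit
0: miss, evict 8, frames [5, 0]
8: miss, evict 0, frames [5, 8]

{5, 8}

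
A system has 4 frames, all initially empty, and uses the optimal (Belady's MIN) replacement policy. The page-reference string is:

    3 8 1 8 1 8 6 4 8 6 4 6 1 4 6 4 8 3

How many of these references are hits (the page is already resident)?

3: miss, frames (3)
8: miss, frames (3 8)
1: miss, frames (3 8 1)
8: hit
1: hit
8: hit
6: miss, frames (3 8 1 6)
4: miss, evict 3, frames (8 1 6 4)
8: hit
6: hit
4: hit
6: hit
1: hit
4: hit
6: hit
4: hit
8: hit
3: miss, evict 4, frames (8 1 6 3)
Hits: 12.

12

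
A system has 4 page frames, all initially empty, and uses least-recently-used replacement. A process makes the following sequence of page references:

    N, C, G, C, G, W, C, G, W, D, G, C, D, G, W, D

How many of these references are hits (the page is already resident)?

11

N → miss, frames {N}
C → miss, frames {N,C}
G → miss, frames {N,C,G}
C → hit
G → hit
W → miss, frames {N,C,G,W}
C → hit
G → hit
W → hit
D → miss, evict N, frames {C,G,W,D}
G → hit
C → hit
D → hit
G → hit
W → hit
D → hit
Hits: 11.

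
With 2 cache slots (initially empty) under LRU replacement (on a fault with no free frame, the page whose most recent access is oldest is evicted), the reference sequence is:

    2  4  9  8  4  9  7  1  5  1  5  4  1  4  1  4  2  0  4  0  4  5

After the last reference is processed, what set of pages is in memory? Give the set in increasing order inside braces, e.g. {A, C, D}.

{4, 5}

2: miss, frames [2]
4: miss, frames [2, 4]
9: miss, evict 2, frames [4, 9]
8: miss, evict 4, frames [9, 8]
4: miss, evict 9, frames [8, 4]
9: miss, evict 8, frames [4, 9]
7: miss, evict 4, frames [9, 7]
1: miss, evict 9, frames [7, 1]
5: miss, evict 7, frames [1, 5]
1: hit
5: hit
4: miss, evict 1, frames [5, 4]
1: miss, evict 5, frames [4, 1]
4: hit
1: hit
4: hit
2: miss, evict 1, frames [4, 2]
0: miss, evict 4, frames [2, 0]
4: miss, evict 2, frames [0, 4]
0: hit
4: hit
5: miss, evict 0, frames [4, 5]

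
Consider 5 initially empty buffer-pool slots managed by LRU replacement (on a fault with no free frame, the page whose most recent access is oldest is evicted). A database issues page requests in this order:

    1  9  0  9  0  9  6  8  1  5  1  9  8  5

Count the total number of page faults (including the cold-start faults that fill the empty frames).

1 → fault, frames (1)
9 → fault, frames (1 9)
0 → fault, frames (1 9 0)
9 → hit
0 → hit
9 → hit
6 → fault, frames (1 0 9 6)
8 → fault, frames (1 0 9 6 8)
1 → hit
5 → fault, evict 0, frames (9 6 8 1 5)
1 → hit
9 → hit
8 → hit
5 → hit
Page faults: 6.

6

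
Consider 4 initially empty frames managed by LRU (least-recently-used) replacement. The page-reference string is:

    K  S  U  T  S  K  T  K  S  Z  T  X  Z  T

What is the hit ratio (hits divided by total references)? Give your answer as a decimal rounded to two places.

K → miss, frames [K]
S → miss, frames [K, S]
U → miss, frames [K, S, U]
T → miss, frames [K, S, U, T]
S → hit
K → hit
T → hit
K → hit
S → hit
Z → miss, evict U, frames [T, K, S, Z]
T → hit
X → miss, evict K, frames [S, Z, T, X]
Z → hit
T → hit
Hits: 8 of 14 references → 8/14 = 0.5714.

0.57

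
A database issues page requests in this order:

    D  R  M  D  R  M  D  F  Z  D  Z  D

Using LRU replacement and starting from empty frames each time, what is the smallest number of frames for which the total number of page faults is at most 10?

2

f=1: 12 faults
f=2: 10 faults
f=3: 5 faults
f=4: 5 faults
f=5: 5 faults
Smallest f with faults ≤ 10 is 2.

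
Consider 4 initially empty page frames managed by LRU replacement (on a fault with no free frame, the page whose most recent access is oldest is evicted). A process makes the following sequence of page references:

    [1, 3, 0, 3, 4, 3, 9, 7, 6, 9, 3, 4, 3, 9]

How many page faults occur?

8

1 -> miss, frames (1)
3 -> miss, frames (1 3)
0 -> miss, frames (1 3 0)
3 -> hit
4 -> miss, frames (1 0 3 4)
3 -> hit
9 -> miss, evict 1, frames (0 4 3 9)
7 -> miss, evict 0, frames (4 3 9 7)
6 -> miss, evict 4, frames (3 9 7 6)
9 -> hit
3 -> hit
4 -> miss, evict 7, frames (6 9 3 4)
3 -> hit
9 -> hit
Page faults: 8.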